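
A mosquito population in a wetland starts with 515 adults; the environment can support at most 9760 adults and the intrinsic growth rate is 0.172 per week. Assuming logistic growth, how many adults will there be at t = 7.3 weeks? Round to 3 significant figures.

A = (K − N₀)/N₀ = (9760 − 515)/515 = 17.951.
N(t) = K/(1 + A·e^(−rt)) = 9760/(1 + 17.951×e^(−0.172×7.3)).
e^(−1.256) = 0.2849; denominator = 1 + 17.951×0.2849 = 6.1145.
N = 9760/6.1145 = 1596.22.

1600 adults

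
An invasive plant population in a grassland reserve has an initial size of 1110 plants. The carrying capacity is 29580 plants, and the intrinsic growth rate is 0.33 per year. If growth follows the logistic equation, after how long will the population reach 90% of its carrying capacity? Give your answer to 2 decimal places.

A = (K − N₀)/N₀ = (29580 − 1110)/1110 = 25.649.
Solve 29580/(1 + 25.649·e^(−0.33t)) = 26622: 1 + 25.649·e^(−0.33t) = 1.1111, so e^(−0.33t) = 0.00433205.
−0.33·t = ln(0.00433205) = -5.4417, so t = 5.4417/0.33 = 16.49.

16.49 years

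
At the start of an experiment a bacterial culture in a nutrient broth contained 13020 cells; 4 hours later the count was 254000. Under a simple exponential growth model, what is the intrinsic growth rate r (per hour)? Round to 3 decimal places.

From N(t) = N₀·e^(rt): e^(r·4) = 254000/13020 = 19.508.
r·4 = ln(19.508) = 2.9708, so r = 2.9708/4 = 0.74271.

0.743 per hour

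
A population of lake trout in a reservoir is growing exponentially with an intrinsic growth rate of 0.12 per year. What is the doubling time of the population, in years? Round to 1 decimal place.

5.8 years

Doubling time t_d = ln(2)/r = 0.6931/0.12 = 5.7762.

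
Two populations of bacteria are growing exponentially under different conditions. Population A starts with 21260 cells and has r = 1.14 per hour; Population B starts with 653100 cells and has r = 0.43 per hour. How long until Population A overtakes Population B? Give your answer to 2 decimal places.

Set 21260·e^(1.14t) = 653100·e^(0.43t).
e^((1.14 − 0.43)t) = 653100/21260 → e^(0.71·t) = 30.72.
0.71·t = ln(30.72) = 3.4249, so t = 3.4249/0.71 = 4.8238.

4.82 hours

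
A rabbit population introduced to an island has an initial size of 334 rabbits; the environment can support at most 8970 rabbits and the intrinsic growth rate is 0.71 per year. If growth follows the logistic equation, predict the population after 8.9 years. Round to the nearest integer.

8571 rabbits

A = (K − N₀)/N₀ = (8970 − 334)/334 = 25.856.
N(t) = K/(1 + A·e^(−rt)) = 8970/(1 + 25.856×e^(−0.71×8.9)).
e^(−6.319) = 0.0018017; denominator = 1 + 25.856×0.0018017 = 1.0466.
N = 8970/1.0466 = 8570.72.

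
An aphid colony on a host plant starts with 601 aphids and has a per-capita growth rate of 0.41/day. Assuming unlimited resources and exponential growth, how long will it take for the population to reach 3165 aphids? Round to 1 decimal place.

Set N₀·e^(rt) = 3165: e^(0.41·t) = 3165/601 = 5.2662.
0.41·t = ln(5.2662) = 1.6613, so t = 1.6613/0.41 = 4.052.

4.1 days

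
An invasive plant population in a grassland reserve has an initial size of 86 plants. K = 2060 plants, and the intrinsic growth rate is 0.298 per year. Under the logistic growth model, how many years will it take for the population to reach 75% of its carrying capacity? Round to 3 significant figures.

14.2 years

A = (K − N₀)/N₀ = (2060 − 86)/86 = 22.953.
Solve 2060/(1 + 22.953·e^(−0.298t)) = 1545: 1 + 22.953·e^(−0.298t) = 1.3333, so e^(−0.298t) = 0.0145221.
−0.298·t = ln(0.0145221) = -4.2321, so t = 4.2321/0.298 = 14.202.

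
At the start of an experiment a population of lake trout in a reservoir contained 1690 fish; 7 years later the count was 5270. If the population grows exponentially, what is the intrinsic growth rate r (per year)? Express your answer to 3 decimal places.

From N(t) = N₀·e^(rt): e^(r·7) = 5270/1690 = 3.1183.
r·7 = ln(3.1183) = 1.1373, so r = 1.1373/7 = 0.16247.

0.162 per year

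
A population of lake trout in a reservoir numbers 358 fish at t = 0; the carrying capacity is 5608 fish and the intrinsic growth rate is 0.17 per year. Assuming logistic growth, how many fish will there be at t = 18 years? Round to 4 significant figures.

3323 fish

A = (K − N₀)/N₀ = (5608 − 358)/358 = 14.665.
N(t) = K/(1 + A·e^(−rt)) = 5608/(1 + 14.665×e^(−0.17×18)).
e^(−3.06) = 0.046888; denominator = 1 + 14.665×0.046888 = 1.6876.
N = 5608/1.6876 = 3323.06.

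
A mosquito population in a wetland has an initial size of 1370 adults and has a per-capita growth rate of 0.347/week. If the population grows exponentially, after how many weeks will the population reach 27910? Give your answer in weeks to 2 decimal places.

8.69 weeks

Set N₀·e^(rt) = 27910: e^(0.347·t) = 27910/1370 = 20.372.
0.347·t = ln(20.372) = 3.0142, so t = 3.0142/0.347 = 8.6864.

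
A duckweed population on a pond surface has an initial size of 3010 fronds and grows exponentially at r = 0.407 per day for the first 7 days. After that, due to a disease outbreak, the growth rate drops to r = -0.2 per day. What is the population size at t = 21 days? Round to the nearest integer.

Phase 1: N(7) = 3010·e^(0.407×7) = 3010·e^2.849 = 51984.2.
Phase 2 runs for 21 − 7 = 14 days at r = -0.2.
N(21) = 51984.2·e^(-0.2×14) = 51984.2·e^-2.8 = 3161.16.

3161 fronds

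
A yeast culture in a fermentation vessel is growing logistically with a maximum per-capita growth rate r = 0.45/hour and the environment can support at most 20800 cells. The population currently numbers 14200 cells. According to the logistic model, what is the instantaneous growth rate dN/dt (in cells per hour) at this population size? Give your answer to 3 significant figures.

2030 cells per hour

dN/dt = rN(1 − N/K) = 0.45 × 14200 × (1 − 14200/20800).
1 − 14200/20800 = 0.31731; dN/dt = 0.45 × 14200 × 0.31731 = 2027.6.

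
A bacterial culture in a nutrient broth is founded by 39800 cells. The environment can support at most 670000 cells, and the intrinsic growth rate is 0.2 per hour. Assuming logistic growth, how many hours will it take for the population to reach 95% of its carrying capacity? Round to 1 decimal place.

A = (K − N₀)/N₀ = (670000 − 39800)/39800 = 15.834.
Solve 670000/(1 + 15.834·e^(−0.2t)) = 636500: 1 + 15.834·e^(−0.2t) = 1.0526, so e^(−0.2t) = 0.00332392.
−0.2·t = ln(0.00332392) = -5.7066, so t = 5.7066/0.2 = 28.533.

28.5 hours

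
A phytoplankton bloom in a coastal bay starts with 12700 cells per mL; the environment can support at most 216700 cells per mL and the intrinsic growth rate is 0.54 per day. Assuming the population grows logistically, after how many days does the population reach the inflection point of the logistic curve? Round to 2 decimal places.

5.14 days

Logistic growth is fastest at N = K/2 = 108350.
A = (K − N₀)/N₀ = 16.063. Set K/(1 + A·e^(−rt)) = K/2 → A·e^(−rt) = 1.
e^(−0.54t) = 1/16.063 = 0.0622549, so t = ln(16.063)/0.54 = 2.7765/0.54 = 5.1417.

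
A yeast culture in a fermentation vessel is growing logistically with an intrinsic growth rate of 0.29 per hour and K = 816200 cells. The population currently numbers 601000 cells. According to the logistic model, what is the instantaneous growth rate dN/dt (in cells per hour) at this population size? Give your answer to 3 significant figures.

46000 cells per hour

dN/dt = rN(1 − N/K) = 0.29 × 601000 × (1 − 601000/816200).
1 − 601000/816200 = 0.26366; dN/dt = 0.29 × 601000 × 0.26366 = 45953.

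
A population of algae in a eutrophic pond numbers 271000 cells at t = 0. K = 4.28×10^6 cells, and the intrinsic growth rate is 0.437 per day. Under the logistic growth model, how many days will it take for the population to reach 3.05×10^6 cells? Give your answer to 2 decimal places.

8.24 days

A = (K − N₀)/N₀ = (4.28×10^6 − 271000)/271000 = 14.793.
Solve 4.28×10^6/(1 + 14.793·e^(−0.437t)) = 3.05×10^6: 1 + 14.793·e^(−0.437t) = 1.4033, so e^(−0.437t) = 0.0272608.
−0.437·t = ln(0.0272608) = -3.6023, so t = 3.6023/0.437 = 8.2433.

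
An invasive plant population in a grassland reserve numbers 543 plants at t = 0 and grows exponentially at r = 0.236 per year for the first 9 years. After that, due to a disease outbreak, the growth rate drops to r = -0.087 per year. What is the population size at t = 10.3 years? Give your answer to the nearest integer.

4056 plants

Phase 1: N(9) = 543·e^(0.236×9) = 543·e^2.124 = 4541.94.
Phase 2 runs for 10.3 − 9 = 1.3 years at r = -0.087.
N(10.3) = 4541.94·e^(-0.087×1.3) = 4541.94·e^-0.1131 = 4056.23.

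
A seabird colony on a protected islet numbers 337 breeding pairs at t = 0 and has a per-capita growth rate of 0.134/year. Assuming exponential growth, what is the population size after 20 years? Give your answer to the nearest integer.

N(t) = N₀·e^(rt) = 337 × e^(0.134×20) = 337 × e^2.68.
e^2.68 ≈ 14.585, so N ≈ 337 × 14.585 = 4915.18.

4915 breeding pairs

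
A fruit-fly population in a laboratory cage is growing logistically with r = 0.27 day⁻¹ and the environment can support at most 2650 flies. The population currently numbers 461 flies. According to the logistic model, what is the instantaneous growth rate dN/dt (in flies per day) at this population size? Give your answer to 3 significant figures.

103 flies per day

dN/dt = rN(1 − N/K) = 0.27 × 461 × (1 − 461/2650).
1 − 461/2650 = 0.82604; dN/dt = 0.27 × 461 × 0.82604 = 102.82.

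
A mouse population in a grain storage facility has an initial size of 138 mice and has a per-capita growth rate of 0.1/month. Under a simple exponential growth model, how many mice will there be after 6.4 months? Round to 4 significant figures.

N(t) = N₀·e^(rt) = 138 × e^(0.1×6.4) = 138 × e^0.64.
e^0.64 ≈ 1.8965, so N ≈ 138 × 1.8965 = 261.714.

261.7 mice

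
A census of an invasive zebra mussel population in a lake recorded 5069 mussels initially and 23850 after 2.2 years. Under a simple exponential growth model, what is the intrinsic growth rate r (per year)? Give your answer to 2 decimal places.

From N(t) = N₀·e^(rt): e^(r·2.2) = 23850/5069 = 4.7051.
r·2.2 = ln(4.7051) = 1.5486, so r = 1.5486/2.2 = 0.70393.

0.70 per year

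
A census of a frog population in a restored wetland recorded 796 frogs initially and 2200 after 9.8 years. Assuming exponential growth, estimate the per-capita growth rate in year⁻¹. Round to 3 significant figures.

From N(t) = N₀·e^(rt): e^(r·9.8) = 2200/796 = 2.7638.
r·9.8 = ln(2.7638) = 1.0166, so r = 1.0166/9.8 = 0.10374.

0.104 per year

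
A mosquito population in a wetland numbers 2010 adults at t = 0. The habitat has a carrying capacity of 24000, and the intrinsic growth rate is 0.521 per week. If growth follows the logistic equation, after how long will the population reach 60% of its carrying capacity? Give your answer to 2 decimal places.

5.37 weeks

A = (K − N₀)/N₀ = (24000 − 2010)/2010 = 10.94.
Solve 24000/(1 + 10.94·e^(−0.521t)) = 14400: 1 + 10.94·e^(−0.521t) = 1.6667, so e^(−0.521t) = 0.0609368.
−0.521·t = ln(0.0609368) = -2.7979, so t = 2.7979/0.521 = 5.3703.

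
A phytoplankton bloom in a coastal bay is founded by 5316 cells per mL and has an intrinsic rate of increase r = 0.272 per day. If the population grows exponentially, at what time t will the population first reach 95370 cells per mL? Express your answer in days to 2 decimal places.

10.61 days

Set N₀·e^(rt) = 95370: e^(0.272·t) = 95370/5316 = 17.94.
0.272·t = ln(17.94) = 2.887, so t = 2.887/0.272 = 10.614.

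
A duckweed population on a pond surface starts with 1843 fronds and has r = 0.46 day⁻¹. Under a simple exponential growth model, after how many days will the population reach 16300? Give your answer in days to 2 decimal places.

4.74 days

Set N₀·e^(rt) = 16300: e^(0.46·t) = 16300/1843 = 8.8443.
0.46·t = ln(8.8443) = 2.1798, so t = 2.1798/0.46 = 4.7386.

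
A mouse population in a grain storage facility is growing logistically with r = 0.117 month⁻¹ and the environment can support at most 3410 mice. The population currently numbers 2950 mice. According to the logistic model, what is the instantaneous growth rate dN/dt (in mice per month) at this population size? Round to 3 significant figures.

46.6 mice per month

dN/dt = rN(1 − N/K) = 0.117 × 2950 × (1 − 2950/3410).
1 − 2950/3410 = 0.1349; dN/dt = 0.117 × 2950 × 0.1349 = 46.56.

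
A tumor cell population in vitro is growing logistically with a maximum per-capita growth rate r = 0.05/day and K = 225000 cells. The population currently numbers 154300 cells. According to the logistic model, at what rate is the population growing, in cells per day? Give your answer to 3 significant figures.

2420 cells per day

dN/dt = rN(1 − N/K) = 0.05 × 154300 × (1 − 154300/225000).
1 − 154300/225000 = 0.31422; dN/dt = 0.05 × 154300 × 0.31422 = 2424.2.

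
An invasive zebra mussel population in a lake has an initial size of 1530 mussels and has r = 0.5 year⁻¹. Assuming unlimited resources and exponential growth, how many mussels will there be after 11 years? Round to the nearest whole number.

374379 mussels

N(t) = N₀·e^(rt) = 1530 × e^(0.5×11) = 1530 × e^5.5.
e^5.5 ≈ 244.69, so N ≈ 1530 × 244.69 = 374379.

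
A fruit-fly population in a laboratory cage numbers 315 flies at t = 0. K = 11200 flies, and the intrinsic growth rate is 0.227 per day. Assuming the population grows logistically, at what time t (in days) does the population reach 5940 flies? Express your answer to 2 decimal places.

A = (K − N₀)/N₀ = (11200 − 315)/315 = 34.556.
Solve 11200/(1 + 34.556·e^(−0.227t)) = 5940: 1 + 34.556·e^(−0.227t) = 1.8855, so e^(−0.227t) = 0.025626.
−0.227·t = ln(0.025626) = -3.6641, so t = 3.6641/0.227 = 16.142.

16.14 days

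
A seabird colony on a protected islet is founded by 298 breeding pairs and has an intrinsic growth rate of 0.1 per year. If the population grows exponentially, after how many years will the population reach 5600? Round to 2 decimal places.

Set N₀·e^(rt) = 5600: e^(0.1·t) = 5600/298 = 18.792.
0.1·t = ln(18.792) = 2.9334, so t = 2.9334/0.1 = 29.334.

29.33 years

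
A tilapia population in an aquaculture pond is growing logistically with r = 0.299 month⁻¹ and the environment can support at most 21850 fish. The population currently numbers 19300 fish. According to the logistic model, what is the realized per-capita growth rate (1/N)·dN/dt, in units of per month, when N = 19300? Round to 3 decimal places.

(1/N)·dN/dt = r(1 − N/K) = 0.299 × (1 − 19300/21850).
= 0.299 × 0.1167 = 0.034895.

0.035 per month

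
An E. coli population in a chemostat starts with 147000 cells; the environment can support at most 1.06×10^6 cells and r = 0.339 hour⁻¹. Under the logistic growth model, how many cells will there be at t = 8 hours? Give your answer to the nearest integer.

750481 cells

A = (K − N₀)/N₀ = (1.06×10^6 − 147000)/147000 = 6.2109.
N(t) = K/(1 + A·e^(−rt)) = 1.06×10^6/(1 + 6.2109×e^(−0.339×8)).
e^(−2.712) = 0.066404; denominator = 1 + 6.2109×0.066404 = 1.4124.
N = 1.06×10^6/1.4124 = 750481.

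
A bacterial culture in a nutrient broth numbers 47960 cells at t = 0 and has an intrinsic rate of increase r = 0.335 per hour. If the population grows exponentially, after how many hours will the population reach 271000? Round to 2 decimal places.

5.17 hours

Set N₀·e^(rt) = 271000: e^(0.335·t) = 271000/47960 = 5.6505.
0.335·t = ln(5.6505) = 1.7318, so t = 1.7318/0.335 = 5.1694.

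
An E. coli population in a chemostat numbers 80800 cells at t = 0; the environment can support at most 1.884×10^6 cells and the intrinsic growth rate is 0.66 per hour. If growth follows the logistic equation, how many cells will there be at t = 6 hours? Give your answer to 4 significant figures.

A = (K − N₀)/N₀ = (1.884×10^6 − 80800)/80800 = 22.317.
N(t) = K/(1 + A·e^(−rt)) = 1.884×10^6/(1 + 22.317×e^(−0.66×6)).
e^(−3.96) = 0.019063; denominator = 1 + 22.317×0.019063 = 1.4254.
N = 1.884×10^6/1.4254 = 1.321708×10^6.

1322000 cells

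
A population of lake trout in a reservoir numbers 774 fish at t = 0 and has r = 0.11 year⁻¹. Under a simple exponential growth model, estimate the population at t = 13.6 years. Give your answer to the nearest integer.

N(t) = N₀·e^(rt) = 774 × e^(0.11×13.6) = 774 × e^1.496.
e^1.496 ≈ 4.4638, so N ≈ 774 × 4.4638 = 3454.98.

3455 fish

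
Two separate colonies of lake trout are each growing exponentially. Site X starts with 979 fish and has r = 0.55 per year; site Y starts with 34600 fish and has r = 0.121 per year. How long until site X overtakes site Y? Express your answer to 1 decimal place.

Set 979·e^(0.55t) = 34600·e^(0.121t).
e^((0.55 − 0.121)t) = 34600/979 → e^(0.429·t) = 35.342.
0.429·t = ln(35.342) = 3.5651, so t = 3.5651/0.429 = 8.3102.

8.3 years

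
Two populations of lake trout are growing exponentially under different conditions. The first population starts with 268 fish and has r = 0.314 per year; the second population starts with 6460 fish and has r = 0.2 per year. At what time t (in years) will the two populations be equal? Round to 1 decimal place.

27.9 years

Set 268·e^(0.314t) = 6460·e^(0.2t).
e^((0.314 − 0.2)t) = 6460/268 → e^(0.114·t) = 24.104.
0.114·t = ln(24.104) = 3.1824, so t = 3.1824/0.114 = 27.916.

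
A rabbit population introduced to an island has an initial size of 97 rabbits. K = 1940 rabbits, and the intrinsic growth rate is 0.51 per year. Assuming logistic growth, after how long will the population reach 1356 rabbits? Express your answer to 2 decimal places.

A = (K − N₀)/N₀ = (1940 − 97)/97 = 19.
Solve 1940/(1 + 19·e^(−0.51t)) = 1356: 1 + 19·e^(−0.51t) = 1.4307, so e^(−0.51t) = 0.0226673.
−0.51·t = ln(0.0226673) = -3.7868, so t = 3.7868/0.51 = 7.4252.

7.43 years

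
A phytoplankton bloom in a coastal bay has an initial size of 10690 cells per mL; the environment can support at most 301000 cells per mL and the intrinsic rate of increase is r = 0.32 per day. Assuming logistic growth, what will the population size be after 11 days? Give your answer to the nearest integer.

A = (K − N₀)/N₀ = (301000 − 10690)/10690 = 27.157.
N(t) = K/(1 + A·e^(−rt)) = 301000/(1 + 27.157×e^(−0.32×11)).
e^(−3.52) = 0.029599; denominator = 1 + 27.157×0.029599 = 1.8038.
N = 301000/1.8038 = 166867.

166867 cells per mL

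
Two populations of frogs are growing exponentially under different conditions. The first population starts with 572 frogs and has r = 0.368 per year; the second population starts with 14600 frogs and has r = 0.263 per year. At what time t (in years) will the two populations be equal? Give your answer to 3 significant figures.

Set 572·e^(0.368t) = 14600·e^(0.263t).
e^((0.368 − 0.263)t) = 14600/572 → e^(0.105·t) = 25.524.
0.105·t = ln(25.524) = 3.2396, so t = 3.2396/0.105 = 30.854.

30.9 years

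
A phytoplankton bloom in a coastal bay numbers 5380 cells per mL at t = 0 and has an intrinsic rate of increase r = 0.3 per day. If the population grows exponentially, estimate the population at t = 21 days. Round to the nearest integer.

2929797 cells per mL

N(t) = N₀·e^(rt) = 5380 × e^(0.3×21) = 5380 × e^6.3.
e^6.3 ≈ 544.57, so N ≈ 5380 × 544.57 = 2.929797×10^6.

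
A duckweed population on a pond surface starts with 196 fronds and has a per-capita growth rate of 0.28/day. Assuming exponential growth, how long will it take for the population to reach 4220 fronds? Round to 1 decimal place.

11.0 days

Set N₀·e^(rt) = 4220: e^(0.28·t) = 4220/196 = 21.531.
0.28·t = ln(21.531) = 3.0695, so t = 3.0695/0.28 = 10.962.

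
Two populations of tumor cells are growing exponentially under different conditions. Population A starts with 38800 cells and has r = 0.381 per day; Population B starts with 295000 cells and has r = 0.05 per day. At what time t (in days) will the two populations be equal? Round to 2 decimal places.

6.13 days

Set 38800·e^(0.381t) = 295000·e^(0.05t).
e^((0.381 − 0.05)t) = 295000/38800 → e^(0.331·t) = 7.6031.
0.331·t = ln(7.6031) = 2.0286, so t = 2.0286/0.331 = 6.1286.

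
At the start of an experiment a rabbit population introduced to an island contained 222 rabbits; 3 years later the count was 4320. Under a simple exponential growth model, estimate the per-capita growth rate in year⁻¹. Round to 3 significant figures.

From N(t) = N₀·e^(rt): e^(r·3) = 4320/222 = 19.459.
r·3 = ln(19.459) = 2.9683, so r = 2.9683/3 = 0.98944.

0.989 per year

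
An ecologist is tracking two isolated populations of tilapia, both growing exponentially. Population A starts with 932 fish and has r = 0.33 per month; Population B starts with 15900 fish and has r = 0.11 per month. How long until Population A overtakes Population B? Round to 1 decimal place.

12.9 months

Set 932·e^(0.33t) = 15900·e^(0.11t).
e^((0.33 − 0.11)t) = 15900/932 → e^(0.22·t) = 17.06.
0.22·t = ln(17.06) = 2.8367, so t = 2.8367/0.22 = 12.894.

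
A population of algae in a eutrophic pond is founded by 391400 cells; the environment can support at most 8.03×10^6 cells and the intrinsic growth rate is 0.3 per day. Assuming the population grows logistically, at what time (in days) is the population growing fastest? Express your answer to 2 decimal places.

9.90 days

Logistic growth is fastest at N = K/2 = 4.015×10^6.
A = (K − N₀)/N₀ = 19.516. Set K/(1 + A·e^(−rt)) = K/2 → A·e^(−rt) = 1.
e^(−0.3t) = 1/19.516 = 0.0512398, so t = ln(19.516)/0.3 = 2.9712/0.3 = 9.9041.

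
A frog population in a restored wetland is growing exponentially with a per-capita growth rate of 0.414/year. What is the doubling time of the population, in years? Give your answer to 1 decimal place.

Doubling time t_d = ln(2)/r = 0.6931/0.414 = 1.6743.

1.7 years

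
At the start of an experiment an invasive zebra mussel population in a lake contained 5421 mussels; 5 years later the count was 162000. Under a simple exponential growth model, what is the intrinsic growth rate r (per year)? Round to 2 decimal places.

0.68 per year

From N(t) = N₀·e^(rt): e^(r·5) = 162000/5421 = 29.884.
r·5 = ln(29.884) = 3.3973, so r = 3.3973/5 = 0.67946.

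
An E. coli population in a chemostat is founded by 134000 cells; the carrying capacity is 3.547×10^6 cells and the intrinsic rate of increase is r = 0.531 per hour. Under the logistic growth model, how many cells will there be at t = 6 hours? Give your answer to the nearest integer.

A = (K − N₀)/N₀ = (3.547×10^6 − 134000)/134000 = 25.47.
N(t) = K/(1 + A·e^(−rt)) = 3.547×10^6/(1 + 25.47×e^(−0.531×6)).
e^(−3.186) = 0.041337; denominator = 1 + 25.47×0.041337 = 2.0529.
N = 3.547×10^6/2.0529 = 1.727836×10^6.

1727836 cells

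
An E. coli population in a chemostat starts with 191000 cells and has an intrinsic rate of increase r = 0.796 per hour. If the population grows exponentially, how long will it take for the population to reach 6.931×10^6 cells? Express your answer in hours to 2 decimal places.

Set N₀·e^(rt) = 6.931×10^6: e^(0.796·t) = 6.931×10^6/191000 = 36.288.
0.796·t = ln(36.288) = 3.5915, so t = 3.5915/0.796 = 4.5119.

4.51 hours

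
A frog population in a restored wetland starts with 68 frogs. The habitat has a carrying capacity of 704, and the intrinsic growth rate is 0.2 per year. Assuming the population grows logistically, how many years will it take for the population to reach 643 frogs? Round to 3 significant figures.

A = (K − N₀)/N₀ = (704 − 68)/68 = 9.3529.
Solve 704/(1 + 9.3529·e^(−0.2t)) = 643: 1 + 9.3529·e^(−0.2t) = 1.0949, so e^(−0.2t) = 0.0101431.
−0.2·t = ln(0.0101431) = -4.591, so t = 4.591/0.2 = 22.955.

23.0 years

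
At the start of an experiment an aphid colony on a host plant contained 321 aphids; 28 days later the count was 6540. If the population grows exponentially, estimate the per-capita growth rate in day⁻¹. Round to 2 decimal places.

From N(t) = N₀·e^(rt): e^(r·28) = 6540/321 = 20.374.
r·28 = ln(20.374) = 3.0143, so r = 3.0143/28 = 0.10765.

0.11 per day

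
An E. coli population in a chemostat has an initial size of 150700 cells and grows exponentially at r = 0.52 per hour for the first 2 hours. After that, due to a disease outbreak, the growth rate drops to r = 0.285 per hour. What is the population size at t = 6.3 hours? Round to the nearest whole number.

1452136 cells

Phase 1: N(2) = 150700·e^(0.52×2) = 150700·e^1.04 = 426363.
Phase 2 runs for 6.3 − 2 = 4.3 hours at r = 0.285.
N(6.3) = 426363·e^(0.285×4.3) = 426363·e^1.225 = 1.452136×10^6.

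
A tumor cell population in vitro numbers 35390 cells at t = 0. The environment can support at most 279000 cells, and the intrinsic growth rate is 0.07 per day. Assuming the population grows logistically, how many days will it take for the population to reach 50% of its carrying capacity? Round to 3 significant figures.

27.6 days

A = (K − N₀)/N₀ = (279000 − 35390)/35390 = 6.8836.
Solve 279000/(1 + 6.8836·e^(−0.07t)) = 139500: 1 + 6.8836·e^(−0.07t) = 2, so e^(−0.07t) = 0.145273.
−0.07·t = ln(0.145273) = -1.9291, so t = 1.9291/0.07 = 27.559.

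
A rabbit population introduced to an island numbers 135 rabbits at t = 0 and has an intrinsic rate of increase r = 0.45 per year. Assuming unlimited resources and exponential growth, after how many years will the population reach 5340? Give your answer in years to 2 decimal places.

Set N₀·e^(rt) = 5340: e^(0.45·t) = 5340/135 = 39.556.
0.45·t = ln(39.556) = 3.6777, so t = 3.6777/0.45 = 8.1727.

8.17 years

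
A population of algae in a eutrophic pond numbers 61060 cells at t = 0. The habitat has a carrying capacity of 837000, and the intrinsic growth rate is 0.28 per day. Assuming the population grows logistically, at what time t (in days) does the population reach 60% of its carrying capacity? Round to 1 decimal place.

A = (K − N₀)/N₀ = (837000 − 61060)/61060 = 12.708.
Solve 837000/(1 + 12.708·e^(−0.28t)) = 502200: 1 + 12.708·e^(−0.28t) = 1.6667, so e^(−0.28t) = 0.0524611.
−0.28·t = ln(0.0524611) = -2.9477, so t = 2.9477/0.28 = 10.527.

10.5 days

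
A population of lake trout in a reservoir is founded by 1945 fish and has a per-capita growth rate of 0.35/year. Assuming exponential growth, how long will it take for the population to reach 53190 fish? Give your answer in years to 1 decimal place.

Set N₀·e^(rt) = 53190: e^(0.35·t) = 53190/1945 = 27.347.
0.35·t = ln(27.347) = 3.3086, so t = 3.3086/0.35 = 9.4532.

9.5 years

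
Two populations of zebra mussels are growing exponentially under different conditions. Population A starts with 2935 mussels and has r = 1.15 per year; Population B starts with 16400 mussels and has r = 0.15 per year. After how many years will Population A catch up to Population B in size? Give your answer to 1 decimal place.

1.7 years

Set 2935·e^(1.15t) = 16400·e^(0.15t).
e^((1.15 − 0.15)t) = 16400/2935 → e^(1·t) = 5.5877.
1·t = ln(5.5877) = 1.7206, so t = 1.7206/1 = 1.7206.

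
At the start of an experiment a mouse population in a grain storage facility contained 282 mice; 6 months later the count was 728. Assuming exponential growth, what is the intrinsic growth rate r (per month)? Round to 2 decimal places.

From N(t) = N₀·e^(rt): e^(r·6) = 728/282 = 2.5816.
r·6 = ln(2.5816) = 0.94839, so r = 0.94839/6 = 0.15807.

0.16 per month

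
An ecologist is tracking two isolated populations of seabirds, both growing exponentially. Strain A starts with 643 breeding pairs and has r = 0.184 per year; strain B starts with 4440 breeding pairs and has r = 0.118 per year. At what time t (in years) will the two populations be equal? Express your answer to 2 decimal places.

Set 643·e^(0.184t) = 4440·e^(0.118t).
e^((0.184 − 0.118)t) = 4440/643 → e^(0.066·t) = 6.9051.
0.066·t = ln(6.9051) = 1.9323, so t = 1.9323/0.066 = 29.277.

29.28 years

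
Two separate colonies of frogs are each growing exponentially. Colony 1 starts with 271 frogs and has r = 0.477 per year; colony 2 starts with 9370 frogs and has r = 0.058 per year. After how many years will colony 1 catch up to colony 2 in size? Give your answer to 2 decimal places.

8.46 years

Set 271·e^(0.477t) = 9370·e^(0.058t).
e^((0.477 − 0.058)t) = 9370/271 → e^(0.419·t) = 34.576.
0.419·t = ln(34.576) = 3.5431, so t = 3.5431/0.419 = 8.4562.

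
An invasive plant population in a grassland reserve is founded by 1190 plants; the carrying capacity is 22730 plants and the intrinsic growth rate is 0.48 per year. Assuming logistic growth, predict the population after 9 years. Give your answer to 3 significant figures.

18300 plants

A = (K − N₀)/N₀ = (22730 − 1190)/1190 = 18.101.
N(t) = K/(1 + A·e^(−rt)) = 22730/(1 + 18.101×e^(−0.48×9)).
e^(−4.32) = 0.0133; denominator = 1 + 18.101×0.0133 = 1.2407.
N = 22730/1.2407 = 18319.7.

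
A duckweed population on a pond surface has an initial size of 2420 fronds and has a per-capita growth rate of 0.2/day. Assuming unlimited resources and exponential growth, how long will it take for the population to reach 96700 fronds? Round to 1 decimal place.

Set N₀·e^(rt) = 96700: e^(0.2·t) = 96700/2420 = 39.959.
0.2·t = ln(39.959) = 3.6878, so t = 3.6878/0.2 = 18.439.

18.4 days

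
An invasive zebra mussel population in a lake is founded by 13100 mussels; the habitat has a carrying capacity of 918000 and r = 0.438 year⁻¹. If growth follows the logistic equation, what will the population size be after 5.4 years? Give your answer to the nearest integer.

A = (K − N₀)/N₀ = (918000 − 13100)/13100 = 69.076.
N(t) = K/(1 + A·e^(−rt)) = 918000/(1 + 69.076×e^(−0.438×5.4)).
e^(−2.365) = 0.093931; denominator = 1 + 69.076×0.093931 = 7.4884.
N = 918000/7.4884 = 122590.

122590 mussels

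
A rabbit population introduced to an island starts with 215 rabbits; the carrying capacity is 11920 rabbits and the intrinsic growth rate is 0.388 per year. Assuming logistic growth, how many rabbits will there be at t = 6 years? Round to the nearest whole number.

A = (K − N₀)/N₀ = (11920 − 215)/215 = 54.442.
N(t) = K/(1 + A·e^(−rt)) = 11920/(1 + 54.442×e^(−0.388×6)).
e^(−2.328) = 0.097491; denominator = 1 + 54.442×0.097491 = 6.3076.
N = 11920/6.3076 = 1889.79.

1890 rabbits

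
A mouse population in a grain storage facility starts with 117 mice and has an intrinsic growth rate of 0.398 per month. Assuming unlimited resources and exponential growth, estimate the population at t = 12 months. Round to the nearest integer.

N(t) = N₀·e^(rt) = 117 × e^(0.398×12) = 117 × e^4.776.
e^4.776 ≈ 118.63, so N ≈ 117 × 118.63 = 13879.6.

13880 mice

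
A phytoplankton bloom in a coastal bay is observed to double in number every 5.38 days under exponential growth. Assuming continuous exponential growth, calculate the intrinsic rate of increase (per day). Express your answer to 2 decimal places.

r = ln(2)/t_d = 0.6931/5.38 = 0.12884.

0.13 per day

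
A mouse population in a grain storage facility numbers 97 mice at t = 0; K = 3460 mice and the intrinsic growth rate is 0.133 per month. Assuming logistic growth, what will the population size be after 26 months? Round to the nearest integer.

1654 mice

A = (K − N₀)/N₀ = (3460 − 97)/97 = 34.67.
N(t) = K/(1 + A·e^(−rt)) = 3460/(1 + 34.67×e^(−0.133×26)).
e^(−3.458) = 0.031493; denominator = 1 + 34.67×0.031493 = 2.0919.
N = 3460/2.0919 = 1654.03.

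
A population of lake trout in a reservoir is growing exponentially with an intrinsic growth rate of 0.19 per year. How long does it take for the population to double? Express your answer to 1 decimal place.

3.6 years

Doubling time t_d = ln(2)/r = 0.6931/0.19 = 3.6481.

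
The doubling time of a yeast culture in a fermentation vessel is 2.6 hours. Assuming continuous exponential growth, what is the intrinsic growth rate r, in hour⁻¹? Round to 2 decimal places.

r = ln(2)/t_d = 0.6931/2.6 = 0.2666.

0.27 per hour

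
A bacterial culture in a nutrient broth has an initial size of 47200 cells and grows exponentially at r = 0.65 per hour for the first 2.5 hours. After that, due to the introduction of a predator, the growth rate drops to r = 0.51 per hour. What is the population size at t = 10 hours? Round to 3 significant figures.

11000000 cells

Phase 1: N(2.5) = 47200·e^(0.65×2.5) = 47200·e^1.625 = 239701.
Phase 2 runs for 10 − 2.5 = 7.5 hours at r = 0.51.
N(10) = 239701·e^(0.51×7.5) = 239701·e^3.825 = 1.098619×10^7.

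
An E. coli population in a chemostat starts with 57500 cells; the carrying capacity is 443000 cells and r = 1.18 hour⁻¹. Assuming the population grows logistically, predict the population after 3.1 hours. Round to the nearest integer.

377708 cells

A = (K − N₀)/N₀ = (443000 − 57500)/57500 = 6.7043.
N(t) = K/(1 + A·e^(−rt)) = 443000/(1 + 6.7043×e^(−1.18×3.1)).
e^(−3.658) = 0.025784; denominator = 1 + 6.7043×0.025784 = 1.1729.
N = 443000/1.1729 = 377708.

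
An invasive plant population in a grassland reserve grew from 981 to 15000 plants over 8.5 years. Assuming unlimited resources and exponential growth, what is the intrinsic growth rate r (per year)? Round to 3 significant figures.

0.321 per year

From N(t) = N₀·e^(rt): e^(r·8.5) = 15000/981 = 15.291.
r·8.5 = ln(15.291) = 2.7272, so r = 2.7272/8.5 = 0.32085.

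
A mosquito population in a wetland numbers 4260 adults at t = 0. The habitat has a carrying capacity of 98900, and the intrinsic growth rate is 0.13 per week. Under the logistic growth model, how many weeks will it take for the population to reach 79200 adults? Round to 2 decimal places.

34.56 weeks

A = (K − N₀)/N₀ = (98900 − 4260)/4260 = 22.216.
Solve 98900/(1 + 22.216·e^(−0.13t)) = 79200: 1 + 22.216·e^(−0.13t) = 1.2487, so e^(−0.13t) = 0.0111963.
−0.13·t = ln(0.0111963) = -4.4922, so t = 4.4922/0.13 = 34.555.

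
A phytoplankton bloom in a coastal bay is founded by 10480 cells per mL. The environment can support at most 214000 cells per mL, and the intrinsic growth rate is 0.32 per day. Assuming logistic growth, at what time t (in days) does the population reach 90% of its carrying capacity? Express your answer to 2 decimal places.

A = (K − N₀)/N₀ = (214000 − 10480)/10480 = 19.42.
Solve 214000/(1 + 19.42·e^(−0.32t)) = 192600: 1 + 19.42·e^(−0.32t) = 1.1111, so e^(−0.32t) = 0.00572152.
−0.32·t = ln(0.00572152) = -5.1635, so t = 5.1635/0.32 = 16.136.

16.14 days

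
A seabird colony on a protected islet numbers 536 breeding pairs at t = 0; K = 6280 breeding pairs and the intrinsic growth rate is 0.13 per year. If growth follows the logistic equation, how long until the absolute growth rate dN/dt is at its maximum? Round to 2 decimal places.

18.24 years

Logistic growth is fastest at N = K/2 = 3140.
A = (K − N₀)/N₀ = 10.716. Set K/(1 + A·e^(−rt)) = K/2 → A·e^(−rt) = 1.
e^(−0.13t) = 1/10.716 = 0.0933148, so t = ln(10.716)/0.13 = 2.3718/0.13 = 18.244.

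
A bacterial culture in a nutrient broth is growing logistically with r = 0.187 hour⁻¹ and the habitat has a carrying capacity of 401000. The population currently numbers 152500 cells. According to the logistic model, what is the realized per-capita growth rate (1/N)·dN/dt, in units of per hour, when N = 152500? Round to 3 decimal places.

(1/N)·dN/dt = r(1 − N/K) = 0.187 × (1 − 152500/401000).
= 0.187 × 0.6197 = 0.11588.

0.116 per hour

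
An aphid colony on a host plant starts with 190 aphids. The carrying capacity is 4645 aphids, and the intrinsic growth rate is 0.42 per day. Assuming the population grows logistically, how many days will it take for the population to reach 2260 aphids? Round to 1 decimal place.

7.4 days

A = (K − N₀)/N₀ = (4645 − 190)/190 = 23.447.
Solve 4645/(1 + 23.447·e^(−0.42t)) = 2260: 1 + 23.447·e^(−0.42t) = 2.0553, so e^(−0.42t) = 0.0450076.
−0.42·t = ln(0.0450076) = -3.1009, so t = 3.1009/0.42 = 7.3832.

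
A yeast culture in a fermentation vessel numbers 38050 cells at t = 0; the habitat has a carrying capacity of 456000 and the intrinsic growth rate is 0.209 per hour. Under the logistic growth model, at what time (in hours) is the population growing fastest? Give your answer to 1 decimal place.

Logistic growth is fastest at N = K/2 = 228000.
A = (K − N₀)/N₀ = 10.984. Set K/(1 + A·e^(−rt)) = K/2 → A·e^(−rt) = 1.
e^(−0.209t) = 1/10.984 = 0.0910396, so t = ln(10.984)/0.209 = 2.3965/0.209 = 11.466.

11.5 hours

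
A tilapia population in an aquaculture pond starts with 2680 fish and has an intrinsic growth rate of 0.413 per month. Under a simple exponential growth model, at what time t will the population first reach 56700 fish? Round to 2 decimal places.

Set N₀·e^(rt) = 56700: e^(0.413·t) = 56700/2680 = 21.157.
0.413·t = ln(21.157) = 3.052, so t = 3.052/0.413 = 7.3897.

7.39 months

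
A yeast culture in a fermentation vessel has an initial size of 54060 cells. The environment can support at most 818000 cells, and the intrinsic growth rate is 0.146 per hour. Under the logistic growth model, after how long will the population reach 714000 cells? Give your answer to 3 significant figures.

31.3 hours

A = (K − N₀)/N₀ = (818000 − 54060)/54060 = 14.131.
Solve 818000/(1 + 14.131·e^(−0.146t)) = 714000: 1 + 14.131·e^(−0.146t) = 1.1457, so e^(−0.146t) = 0.0103075.
−0.146·t = ln(0.0103075) = -4.5749, so t = 4.5749/0.146 = 31.335.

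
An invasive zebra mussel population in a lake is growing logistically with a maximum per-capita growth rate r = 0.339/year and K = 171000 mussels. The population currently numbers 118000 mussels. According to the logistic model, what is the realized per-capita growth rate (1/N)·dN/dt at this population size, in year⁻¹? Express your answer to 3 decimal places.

(1/N)·dN/dt = r(1 − N/K) = 0.339 × (1 − 118000/171000).
= 0.339 × 0.30994 = 0.10507.

0.105 per year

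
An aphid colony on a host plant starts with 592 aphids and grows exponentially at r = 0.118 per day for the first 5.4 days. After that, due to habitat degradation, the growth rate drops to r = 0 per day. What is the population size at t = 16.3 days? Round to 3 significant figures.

Phase 1: N(5.4) = 592·e^(0.118×5.4) = 592·e^0.6372 = 1119.58.
Phase 2 runs for 16.3 − 5.4 = 10.9 days at r = 0.
N(16.3) = 1119.58·e^(0×10.9) = 1119.58·e^-0 = 1119.58.

1120 aphids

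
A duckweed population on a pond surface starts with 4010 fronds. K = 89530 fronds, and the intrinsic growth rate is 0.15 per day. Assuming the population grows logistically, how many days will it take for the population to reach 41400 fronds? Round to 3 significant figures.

19.4 days

A = (K − N₀)/N₀ = (89530 − 4010)/4010 = 21.327.
Solve 89530/(1 + 21.327·e^(−0.15t)) = 41400: 1 + 21.327·e^(−0.15t) = 2.1626, so e^(−0.15t) = 0.054512.
−0.15·t = ln(0.054512) = -2.9093, so t = 2.9093/0.15 = 19.396.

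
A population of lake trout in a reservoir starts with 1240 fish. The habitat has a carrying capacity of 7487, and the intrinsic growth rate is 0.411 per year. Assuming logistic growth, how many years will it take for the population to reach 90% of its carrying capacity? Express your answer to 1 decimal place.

9.3 years

A = (K − N₀)/N₀ = (7487 − 1240)/1240 = 5.0379.
Solve 7487/(1 + 5.0379·e^(−0.411t)) = 6738.3: 1 + 5.0379·e^(−0.411t) = 1.1111, so e^(−0.411t) = 0.022055.
−0.411·t = ln(0.022055) = -3.8142, so t = 3.8142/0.411 = 9.2803.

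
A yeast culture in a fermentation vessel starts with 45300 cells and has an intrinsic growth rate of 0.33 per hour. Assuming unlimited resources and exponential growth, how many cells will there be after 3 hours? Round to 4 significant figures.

121900 cells

N(t) = N₀·e^(rt) = 45300 × e^(0.33×3) = 45300 × e^0.99.
e^0.99 ≈ 2.6912, so N ≈ 45300 × 2.6912 = 121913.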